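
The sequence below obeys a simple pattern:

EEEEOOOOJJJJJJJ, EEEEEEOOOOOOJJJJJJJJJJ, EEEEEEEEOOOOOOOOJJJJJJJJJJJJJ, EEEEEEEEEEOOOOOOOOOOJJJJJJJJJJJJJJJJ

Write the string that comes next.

Term n consists of 2n E's, followed by 2n O's, followed by 3n+1 J's, where the shown terms are n = 2, 3, 4, 5.
At n = 6 the blocks have lengths 12, 12, 19.

EEEEEEEEEEEEOOOOOOOOOOOOJJJJJJJJJJJJJJJJJJJ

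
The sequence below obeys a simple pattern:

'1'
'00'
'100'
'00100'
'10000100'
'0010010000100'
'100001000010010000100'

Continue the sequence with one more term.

0010010000100100001000010010000100

Each term (from the third on) is the two preceding terms concatenated in order: term 3 = 1·00 = 100.
So term 8 is 0010010000100·100001000010010000100.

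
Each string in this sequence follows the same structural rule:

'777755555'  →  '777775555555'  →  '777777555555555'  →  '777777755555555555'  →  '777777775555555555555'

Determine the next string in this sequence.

Term n consists of n+1 7's, followed by 2n-1 5's, where the shown terms are n = 3, 4, 5, 6, 7.
At n = 8 the blocks have lengths 9, 15.

777777777555555555555555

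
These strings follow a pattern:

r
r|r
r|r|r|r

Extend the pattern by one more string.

Each string is two copies of the previous one joined by '|'.
Doubling r|r|r|r with '|' between the halves:

r|r|r|r|r|r|r|r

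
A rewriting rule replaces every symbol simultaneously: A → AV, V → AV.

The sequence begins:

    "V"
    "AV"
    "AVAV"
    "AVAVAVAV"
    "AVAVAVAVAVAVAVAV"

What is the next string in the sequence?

φ(AVAVAVAVAVAVAVAV) expands symbol-by-symbol to AV AV AV AV AV AV AV AV AV AV AV AV AV AV AV AV; joining the 16 pieces gives the next term.

AVAVAVAVAVAVAVAVAVAVAVAVAVAVAVAV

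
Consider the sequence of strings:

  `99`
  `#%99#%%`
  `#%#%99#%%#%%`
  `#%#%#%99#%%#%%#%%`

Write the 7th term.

Every step adds #% to the front and #%% to the end of the previous string.
From #%#%#%99#%%#%%#%%, 3 further steps: #%#%#%99#%%#%%#%% → #%#%#%#%99#%%#%%#%%#%% → #%#%#%#%#%99#%%#%%#%%#%%#%% → (answer).

#%#%#%#%#%#%99#%%#%%#%%#%%#%%#%%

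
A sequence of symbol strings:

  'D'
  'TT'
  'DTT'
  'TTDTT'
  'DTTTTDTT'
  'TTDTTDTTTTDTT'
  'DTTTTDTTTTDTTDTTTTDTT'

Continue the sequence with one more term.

TTDTTDTTTTDTTDTTTTDTTTTDTTDTTTTDTT

This is a Fibonacci-style word recurrence s(k) = s(k−2)·s(k−1): e.g. D·TT = DTT.
So term 8 is TTDTTDTTTTDTT·DTTTTDTTTTDTTDTTTTDTT.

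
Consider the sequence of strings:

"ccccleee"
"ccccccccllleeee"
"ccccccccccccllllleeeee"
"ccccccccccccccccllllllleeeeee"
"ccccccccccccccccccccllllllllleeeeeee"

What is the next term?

Each string has the form c^{4n} l^{2n-1} e^{n+2} (n = 1, 2, …).
At n = 6 the blocks have lengths 24, 11, 8.

ccccccccccccccccccccccccllllllllllleeeeeeee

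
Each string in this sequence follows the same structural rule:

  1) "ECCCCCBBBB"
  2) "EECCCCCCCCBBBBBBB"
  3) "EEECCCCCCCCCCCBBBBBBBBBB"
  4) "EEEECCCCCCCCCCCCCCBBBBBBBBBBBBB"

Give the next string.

EEEEECCCCCCCCCCCCCCCCCBBBBBBBBBBBBBBBB

Reading off run lengths: E runs 1, 2, 3, 4; C runs 5, 8, 11, 14; B runs 4, 7, 10, 13 — each is linear in n, where the shown terms are n = 2, 3, 4, 5.
At n = 6 the blocks have lengths 5, 17, 16.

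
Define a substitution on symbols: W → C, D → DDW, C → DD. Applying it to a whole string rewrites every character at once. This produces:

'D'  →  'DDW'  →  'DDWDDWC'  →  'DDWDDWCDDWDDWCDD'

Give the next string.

φ(DDWDDWCDDWDDWCDD) expands symbol-by-symbol to DDW DDW C DDW DDW C DD DDW DDW C DDW DDW C DD DDW DDW; joining the 16 pieces gives the next term.

DDWDDWCDDWDDWCDDDDWDDWCDDWDDWCDDDDWDDW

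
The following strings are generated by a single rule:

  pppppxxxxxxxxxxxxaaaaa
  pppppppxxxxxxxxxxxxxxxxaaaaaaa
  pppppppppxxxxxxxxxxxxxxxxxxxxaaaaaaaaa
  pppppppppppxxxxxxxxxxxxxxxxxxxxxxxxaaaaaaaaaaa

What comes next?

Each string has the form p^{2n-1} x^{4n} a^{2n-1}, where the shown terms are n = 3, 4, 5, 6.
For the next term, n = 7, so the run lengths are 13, 28, 13.

pppppppppppppxxxxxxxxxxxxxxxxxxxxxxxxxxxxaaaaaaaaaaaaa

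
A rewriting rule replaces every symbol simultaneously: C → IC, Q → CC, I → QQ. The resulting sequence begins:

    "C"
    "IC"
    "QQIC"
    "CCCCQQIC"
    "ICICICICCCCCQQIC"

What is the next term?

Replace each of the 16 characters of ICICICICCCCCQQIC in place — QQ IC QQ IC QQ IC QQ IC IC IC IC IC CC CC QQ IC — and concatenate.

QQICQQICQQICQQICICICICICCCCCQQIC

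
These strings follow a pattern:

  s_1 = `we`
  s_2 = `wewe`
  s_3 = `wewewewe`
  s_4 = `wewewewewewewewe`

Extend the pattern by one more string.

Each string is two copies of the previous one concatenated.
So the next term is two copies of wewewewewewewewe.

wewewewewewewewewewewewewewewewe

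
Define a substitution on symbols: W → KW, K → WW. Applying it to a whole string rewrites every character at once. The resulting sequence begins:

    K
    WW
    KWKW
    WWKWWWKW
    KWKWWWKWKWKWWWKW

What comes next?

WWKWWWKWKWKWWWKWWWKWWWKWKWKWWWKW

φ(KWKWWWKWKWKWWWKW) expands symbol-by-symbol to WW KW WW KW KW KW WW KW WW KW WW KW KW KW WW KW; joining the 16 pieces gives the next term.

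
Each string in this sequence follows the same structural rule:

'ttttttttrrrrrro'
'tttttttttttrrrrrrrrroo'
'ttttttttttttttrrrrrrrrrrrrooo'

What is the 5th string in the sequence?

ttttttttttttttttttttrrrrrrrrrrrrrrrrrrooooo

Each string has the form t^{3n+2} r^{3n} o^{n-1}, where the shown terms are n = 2, 3, 4.
Setting n = 6 gives 20, 18, 5 characters in each block.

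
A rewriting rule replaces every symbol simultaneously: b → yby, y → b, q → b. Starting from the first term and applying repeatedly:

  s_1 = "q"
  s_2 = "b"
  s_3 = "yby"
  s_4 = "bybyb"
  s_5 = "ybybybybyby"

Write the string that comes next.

bybybybybybybybybybyb

Expanding ybybybybyby: y→b, b→yby, y→b, b→yby, y→b, b→yby, y→b, b→yby, y→b, b→yby, y→b. Concatenated: b yby b yby b yby b yby b yby b.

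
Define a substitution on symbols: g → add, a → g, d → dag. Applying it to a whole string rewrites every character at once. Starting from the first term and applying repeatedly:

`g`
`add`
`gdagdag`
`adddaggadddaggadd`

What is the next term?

Rewriting the 17 symbols of adddaggadddaggadd one by one yields g dag dag dag g add add g dag dag dag g add add g dag dag; concatenated:

gdagdagdaggaddaddgdagdagdaggaddaddgdagdag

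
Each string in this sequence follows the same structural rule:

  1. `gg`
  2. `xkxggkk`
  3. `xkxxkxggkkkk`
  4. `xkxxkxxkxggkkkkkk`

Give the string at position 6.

Each term wraps the previous one in xkx on the left and kk on the right.
From xkxxkxxkxggkkkkkk, 2 further steps: xkxxkxxkxggkkkkkk → xkxxkxxkxxkxggkkkkkkkk → (answer).

xkxxkxxkxxkxxkxggkkkkkkkkkk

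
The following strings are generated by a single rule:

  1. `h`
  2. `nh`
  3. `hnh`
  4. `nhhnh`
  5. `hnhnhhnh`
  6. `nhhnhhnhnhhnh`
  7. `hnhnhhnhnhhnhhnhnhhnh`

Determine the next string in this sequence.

From term 3 onward, concatenate the second-to-last term with the last: h·nh = hnh, nh·hnh = nhhnh, …
The next term joins nhhnhhnhnhhnh and hnhnhhnhnhhnhhnhnhhnh.

nhhnhhnhnhhnhhnhnhhnhnhhnhhnhnhhnh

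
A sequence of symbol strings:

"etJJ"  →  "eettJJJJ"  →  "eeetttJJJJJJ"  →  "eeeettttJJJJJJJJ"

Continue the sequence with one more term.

Term n consists of n e's, followed by n t's, followed by 2n J's (n = 1, 2, …).
Setting n = 5 gives 5, 5, 10 characters in each block.

eeeeetttttJJJJJJJJJJ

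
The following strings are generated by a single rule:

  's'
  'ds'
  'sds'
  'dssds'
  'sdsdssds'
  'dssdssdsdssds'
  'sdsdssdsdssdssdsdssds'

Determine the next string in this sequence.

Each term (from the third on) is the two preceding terms concatenated in order: term 3 = s·ds = sds.
So term 8 is dssdssdsdssds·sdsdssdsdssdssdsdssds.

dssdssdsdssdssdsdssdsdssdssdsdssds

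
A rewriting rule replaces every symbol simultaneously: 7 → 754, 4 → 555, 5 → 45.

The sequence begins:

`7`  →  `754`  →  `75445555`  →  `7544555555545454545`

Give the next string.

φ(7544555555545454545) expands symbol-by-symbol to 754 45 555 555 45 45 45 45 45 45 45 555 45 555 45 555 45 555 45; joining the 19 pieces gives the next term.

754455555554545454545454555545555455554555545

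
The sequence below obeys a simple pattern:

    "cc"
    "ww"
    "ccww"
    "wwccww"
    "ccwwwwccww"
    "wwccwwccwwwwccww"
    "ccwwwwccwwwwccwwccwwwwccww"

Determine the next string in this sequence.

wwccwwccwwwwccwwccwwwwccwwwwccwwccwwwwccww

From term 3 onward, concatenate the second-to-last term with the last: cc·ww = ccww, ww·ccww = wwccww, …
So term 8 is wwccwwccwwwwccww·ccwwwwccwwwwccwwccwwwwccww.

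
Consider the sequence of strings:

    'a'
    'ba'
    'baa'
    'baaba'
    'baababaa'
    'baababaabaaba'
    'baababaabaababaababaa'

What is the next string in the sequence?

This is a Fibonacci-style word recurrence s(k) = s(k−1)·s(k−2): e.g. ba·a = baa.
The next term joins baababaabaababaababaa and baababaabaaba.

baababaabaababaababaabaababaabaaba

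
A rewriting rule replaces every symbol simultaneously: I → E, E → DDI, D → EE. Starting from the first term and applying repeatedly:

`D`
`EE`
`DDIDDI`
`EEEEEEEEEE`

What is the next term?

Rewriting each symbol of EEEEEEEEEE: E→DDI, E→DDI, E→DDI, E→DDI, E→DDI, E→DDI, E→DDI, E→DDI, E→DDI, E→DDI, which concatenates to DDI DDI DDI DDI DDI DDI DDI DDI DDI DDI.

DDIDDIDDIDDIDDIDDIDDIDDIDDIDDI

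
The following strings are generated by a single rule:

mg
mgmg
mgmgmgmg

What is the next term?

Each string is two copies of the previous one concatenated.
Doubling mgmgmgmg:

mgmgmgmgmgmgmgmg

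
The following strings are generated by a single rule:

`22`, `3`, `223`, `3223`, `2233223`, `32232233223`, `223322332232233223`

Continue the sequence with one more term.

32232233223223322332232233223

This is a Fibonacci-style word recurrence s(k) = s(k−2)·s(k−1): e.g. 22·3 = 223.
Continuing: 32232233223 · 223322332232233223 gives term 8.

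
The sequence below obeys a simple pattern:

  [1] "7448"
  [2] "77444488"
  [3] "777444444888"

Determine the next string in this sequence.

7777444444448888

The n-th term is n 7's then 2n 4's then n 8's (n = 1, 2, …).
At n = 4 the blocks have lengths 4, 8, 4.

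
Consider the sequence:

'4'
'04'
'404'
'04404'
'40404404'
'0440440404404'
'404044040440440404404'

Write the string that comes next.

From term 3 onward, concatenate the second-to-last term with the last: 4·04 = 404, 04·404 = 04404, …
The next term joins 0440440404404 and 404044040440440404404.

0440440404404404044040440440404404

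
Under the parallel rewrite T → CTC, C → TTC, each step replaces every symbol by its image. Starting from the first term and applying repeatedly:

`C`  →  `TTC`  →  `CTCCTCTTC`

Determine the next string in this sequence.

TTCCTCTTCTTCCTCTTCCTCCTCTTC

Apply φ to CTCCTCTTC symbol by symbol: C→TTC, T→CTC, C→TTC, C→TTC, T→CTC, C→TTC, T→CTC, T→CTC, C→TTC; joined: TTC CTC TTC TTC CTC TTC CTC CTC TTC.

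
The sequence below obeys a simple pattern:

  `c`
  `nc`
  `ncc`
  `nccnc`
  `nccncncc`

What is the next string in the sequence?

From term 3 onward, concatenate the last term with the second-to-last: nc·c = ncc, ncc·nc = nccnc, …
So term 6 is nccncncc·nccnc.

nccncnccnccnc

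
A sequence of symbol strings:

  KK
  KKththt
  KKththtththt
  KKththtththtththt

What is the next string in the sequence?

Every step adds ththt to the end: s(k+1) = s(k)·ththt.
Applying this once more to KKththtththtththt:

KKththtththtththtththt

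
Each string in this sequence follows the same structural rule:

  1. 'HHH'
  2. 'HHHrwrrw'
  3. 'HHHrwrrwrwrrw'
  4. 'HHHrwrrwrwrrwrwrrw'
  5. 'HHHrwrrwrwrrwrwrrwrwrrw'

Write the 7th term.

Each term is the previous one with rwrrw appended.
From HHHrwrrwrwrrwrwrrwrwrrw, 2 further steps: HHHrwrrwrwrrwrwrrwrwrrw → HHHrwrrwrwrrwrwrrwrwrrwrwrrw → (answer).

HHHrwrrwrwrrwrwrrwrwrrwrwrrwrwrrw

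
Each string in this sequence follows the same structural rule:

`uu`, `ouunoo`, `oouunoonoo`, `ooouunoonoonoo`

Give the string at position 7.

oooooouunoonoonoonoonoonoo

Every step adds o to the front and noo to the end of the previous string.
From ooouunoonoonoo, 3 further steps: ooouunoonoonoo → oooouunoonoonoonoo → ooooouunoonoonoonoonoo → (answer).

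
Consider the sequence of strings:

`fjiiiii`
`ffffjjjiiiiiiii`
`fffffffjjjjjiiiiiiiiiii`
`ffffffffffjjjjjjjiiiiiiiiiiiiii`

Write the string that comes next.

Each string has the form f^{3n-2} j^{2n-1} i^{3n+2} (n = 1, 2, …).
Setting n = 5 gives 13, 9, 17 characters in each block.

fffffffffffffjjjjjjjjjiiiiiiiiiiiiiiiii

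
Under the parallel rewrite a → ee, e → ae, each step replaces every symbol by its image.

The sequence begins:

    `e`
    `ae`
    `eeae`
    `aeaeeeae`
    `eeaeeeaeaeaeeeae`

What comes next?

Replace each of the 16 characters of eeaeeeaeaeaeeeae in place — ae ae ee ae ae ae ee ae ee ae ee ae ae ae ee ae — and concatenate.

aeaeeeaeaeaeeeaeeeaeeeaeaeaeeeae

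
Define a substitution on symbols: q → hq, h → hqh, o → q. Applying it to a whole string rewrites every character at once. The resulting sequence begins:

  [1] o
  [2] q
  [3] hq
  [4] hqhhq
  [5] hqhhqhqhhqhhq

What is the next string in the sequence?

Rewriting the 13 symbols of hqhhqhqhhqhhq one by one yields hqh hq hqh hqh hq hqh hq hqh hqh hq hqh hqh hq; concatenated:

hqhhqhqhhqhhqhqhhqhqhhqhhqhqhhqhhq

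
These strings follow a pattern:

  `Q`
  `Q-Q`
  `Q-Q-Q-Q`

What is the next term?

s(k+1) = s(k)·-·s(k) — each term doubles the last with '-' between the halves.
So the next term is two copies of Q-Q-Q-Q with '-' between the halves.

Q-Q-Q-Q-Q-Q-Q-Q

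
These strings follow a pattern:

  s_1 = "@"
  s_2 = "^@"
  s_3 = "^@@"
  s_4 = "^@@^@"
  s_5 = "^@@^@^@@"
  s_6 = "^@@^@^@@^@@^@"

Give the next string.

Each term (from the third on) is the previous term followed by the one before it: term 3 = ^@·@ = ^@@.
The next term joins ^@@^@^@@^@@^@ and ^@@^@^@@.

^@@^@^@@^@@^@^@@^@^@@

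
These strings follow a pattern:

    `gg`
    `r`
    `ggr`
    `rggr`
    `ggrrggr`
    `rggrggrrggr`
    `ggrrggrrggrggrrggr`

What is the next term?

rggrggrrggrggrrggrrggrggrrggr

This is a Fibonacci-style word recurrence s(k) = s(k−2)·s(k−1): e.g. gg·r = ggr.
The next term joins rggrggrrggr and ggrrggrrggrggrrggr.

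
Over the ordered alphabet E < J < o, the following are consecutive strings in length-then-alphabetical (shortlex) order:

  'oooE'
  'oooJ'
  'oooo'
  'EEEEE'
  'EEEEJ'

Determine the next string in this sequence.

EEEEo

Treat EEEEJ as a base-3 numeral over the given alphabet and add one, carrying through any trailing o's.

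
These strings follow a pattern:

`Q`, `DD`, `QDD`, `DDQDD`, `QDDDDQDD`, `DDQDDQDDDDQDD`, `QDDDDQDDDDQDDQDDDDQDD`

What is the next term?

Each term (from the third on) is the two preceding terms concatenated in order: term 3 = Q·DD = QDD.
So term 8 is DDQDDQDDDDQDD·QDDDDQDDDDQDDQDDDDQDD.

DDQDDQDDDDQDDQDDDDQDDDDQDDQDDDDQDD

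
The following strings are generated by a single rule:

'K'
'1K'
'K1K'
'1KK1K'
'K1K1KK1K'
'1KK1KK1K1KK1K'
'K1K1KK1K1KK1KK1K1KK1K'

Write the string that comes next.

From term 3 onward, concatenate the second-to-last term with the last: K·1K = K1K, 1K·K1K = 1KK1K, …
The next term joins 1KK1KK1K1KK1K and K1K1KK1K1KK1KK1K1KK1K.

1KK1KK1K1KK1KK1K1KK1K1KK1KK1K1KK1K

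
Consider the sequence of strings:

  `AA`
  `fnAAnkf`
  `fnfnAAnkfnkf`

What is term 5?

Each term wraps the previous one in fn on the left and nkf on the right.
From fnfnAAnkfnkf, 2 further steps: fnfnAAnkfnkf → fnfnfnAAnkfnkfnkf → (answer).

fnfnfnfnAAnkfnkfnkfnkf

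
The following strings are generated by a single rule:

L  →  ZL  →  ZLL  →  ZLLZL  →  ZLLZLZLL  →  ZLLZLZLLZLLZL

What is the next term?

ZLLZLZLLZLLZLZLLZLZLL

Each term (from the third on) is the previous term followed by the one before it: term 3 = ZL·L = ZLL.
The next term joins ZLLZLZLLZLLZL and ZLLZLZLL.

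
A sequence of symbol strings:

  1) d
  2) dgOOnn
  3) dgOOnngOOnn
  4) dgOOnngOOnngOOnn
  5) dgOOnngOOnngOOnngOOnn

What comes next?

dgOOnngOOnngOOnngOOnngOOnn

Every step adds gOOnn to the end: s(k+1) = s(k)·gOOnn.
One more step from dgOOnngOOnngOOnngOOnn gives the answer.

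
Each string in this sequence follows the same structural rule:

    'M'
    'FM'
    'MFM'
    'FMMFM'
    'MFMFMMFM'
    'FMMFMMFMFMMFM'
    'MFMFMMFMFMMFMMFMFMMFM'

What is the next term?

This is a Fibonacci-style word recurrence s(k) = s(k−2)·s(k−1): e.g. M·FM = MFM.
Continuing: FMMFMMFMFMMFM · MFMFMMFMFMMFMMFMFMMFM gives term 8.

FMMFMMFMFMMFMMFMFMMFMFMMFMMFMFMMFM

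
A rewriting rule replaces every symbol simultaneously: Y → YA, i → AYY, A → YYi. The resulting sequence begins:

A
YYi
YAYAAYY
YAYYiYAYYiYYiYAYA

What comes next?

Rewriting the 17 symbols of YAYYiYAYYiYYiYAYA one by one yields YA YYi YA YA AYY YA YYi YA YA AYY YA YA AYY YA YYi YA YYi; concatenated:

YAYYiYAYAAYYYAYYiYAYAAYYYAYAAYYYAYYiYAYYi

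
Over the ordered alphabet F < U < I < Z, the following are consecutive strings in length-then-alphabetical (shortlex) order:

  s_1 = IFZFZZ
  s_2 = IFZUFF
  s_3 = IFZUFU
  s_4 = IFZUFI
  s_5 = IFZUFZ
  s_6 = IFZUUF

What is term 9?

IFZUUZ

Stepping forward 3 times from IFZUUF: IFZUUF → IFZUUU → IFZUUI, then the target.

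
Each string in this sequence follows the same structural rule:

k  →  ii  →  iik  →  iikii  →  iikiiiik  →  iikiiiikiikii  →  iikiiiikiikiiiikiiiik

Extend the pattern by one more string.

iikiiiikiikiiiikiiiikiikiiiikiikii

From term 3 onward, concatenate the last term with the second-to-last: ii·k = iik, iik·ii = iikii, …
Continuing: iikiiiikiikiiiikiiiik · iikiiiikiikii gives term 8.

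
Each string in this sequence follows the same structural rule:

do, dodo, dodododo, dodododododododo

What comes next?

s(k+1) = s(k)·s(k) — each term doubles the last.
So the next term is two copies of dodododododododo.

dodododododododododododododododo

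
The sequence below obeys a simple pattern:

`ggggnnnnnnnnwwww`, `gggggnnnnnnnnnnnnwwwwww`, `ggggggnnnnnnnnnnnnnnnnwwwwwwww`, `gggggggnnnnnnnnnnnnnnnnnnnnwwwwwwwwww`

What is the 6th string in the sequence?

gggggggggnnnnnnnnnnnnnnnnnnnnnnnnnnnnwwwwwwwwwwwwww

Term n consists of n+2 g's, followed by 4n n's, followed by 2n w's, where the shown terms are n = 2, 3, 4, 5.
Setting n = 7 gives 9, 28, 14 characters in each block.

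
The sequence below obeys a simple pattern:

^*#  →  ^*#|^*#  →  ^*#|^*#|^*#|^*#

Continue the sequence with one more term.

Each string is two copies of the previous one joined by '|'.
Doubling ^*#|^*#|^*#|^*# with '|' between the halves:

^*#|^*#|^*#|^*#|^*#|^*#|^*#|^*#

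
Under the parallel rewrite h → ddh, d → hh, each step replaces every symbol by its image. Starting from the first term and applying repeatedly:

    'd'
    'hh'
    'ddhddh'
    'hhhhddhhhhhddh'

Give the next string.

Replace each of the 14 characters of hhhhddhhhhhddh in place — ddh ddh ddh ddh hh hh ddh ddh ddh ddh ddh hh hh ddh — and concatenate.

ddhddhddhddhhhhhddhddhddhddhddhhhhhddh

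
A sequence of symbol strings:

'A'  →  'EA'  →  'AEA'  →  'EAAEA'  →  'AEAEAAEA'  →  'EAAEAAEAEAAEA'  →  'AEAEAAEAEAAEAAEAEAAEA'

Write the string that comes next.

EAAEAAEAEAAEAAEAEAAEAEAAEAAEAEAAEA

Each term (from the third on) is the two preceding terms concatenated in order: term 3 = A·EA = AEA.
The next term joins EAAEAAEAEAAEA and AEAEAAEAEAAEAAEAEAAEA.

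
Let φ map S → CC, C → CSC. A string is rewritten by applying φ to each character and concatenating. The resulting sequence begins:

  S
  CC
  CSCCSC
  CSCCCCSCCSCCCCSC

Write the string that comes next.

Rewriting the 16 symbols of CSCCCCSCCSCCCCSC one by one yields CSC CC CSC CSC CSC CSC CC CSC CSC CC CSC CSC CSC CSC CC CSC; concatenated:

CSCCCCSCCSCCSCCSCCCCSCCSCCCCSCCSCCSCCSCCCCSC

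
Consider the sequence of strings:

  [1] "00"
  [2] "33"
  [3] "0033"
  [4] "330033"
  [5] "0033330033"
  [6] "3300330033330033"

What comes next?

Each term (from the third on) is the two preceding terms concatenated in order: term 3 = 00·33 = 0033.
The next term joins 0033330033 and 3300330033330033.

00333300333300330033330033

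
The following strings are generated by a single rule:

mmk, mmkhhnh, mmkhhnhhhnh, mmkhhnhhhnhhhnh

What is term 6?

Every step adds hhnh to the end: s(k+1) = s(k)·hhnh.
From mmkhhnhhhnhhhnh, 2 further steps: mmkhhnhhhnhhhnh → mmkhhnhhhnhhhnhhhnh → (answer).

mmkhhnhhhnhhhnhhhnhhhnh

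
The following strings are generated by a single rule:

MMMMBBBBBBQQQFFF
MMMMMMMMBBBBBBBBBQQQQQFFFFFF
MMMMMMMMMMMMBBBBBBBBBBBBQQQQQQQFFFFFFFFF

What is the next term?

MMMMMMMMMMMMMMMMBBBBBBBBBBBBBBBQQQQQQQQQFFFFFFFFFFFF

Reading off run lengths: M runs 4, 8, 12; B runs 6, 9, 12; Q runs 3, 5, 7; F runs 3, 6, 9 — each is linear in n (n = 1, 2, …).
Setting n = 4 gives 16, 15, 9, 12 characters in each block.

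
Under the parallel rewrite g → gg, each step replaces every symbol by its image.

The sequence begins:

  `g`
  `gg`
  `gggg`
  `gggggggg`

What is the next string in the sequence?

gggggggggggggggg

Expanding gggggggg: g→gg, g→gg, g→gg, g→gg, g→gg, g→gg, g→gg, g→gg. Concatenated: gg gg gg gg gg gg gg gg.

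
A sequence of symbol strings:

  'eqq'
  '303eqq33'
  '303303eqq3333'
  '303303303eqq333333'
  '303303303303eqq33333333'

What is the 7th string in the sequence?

Every step adds 303 to the front and 33 to the end of the previous string.
From 303303303303eqq33333333, 2 further steps: 303303303303eqq33333333 → 303303303303303eqq3333333333 → (answer).

303303303303303303eqq333333333333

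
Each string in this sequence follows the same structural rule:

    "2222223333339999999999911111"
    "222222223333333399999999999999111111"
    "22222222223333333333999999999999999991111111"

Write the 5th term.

222222222222223333333333333399999999999999999999999111111111

Reading off run lengths: 2 runs 6, 8, 10; 3 runs 6, 8, 10; 9 runs 11, 14, 17; 1 runs 5, 6, 7 — each is linear in n, where the shown terms are n = 3, 4, 5.
For term 5, n = 7, so the run lengths are 14, 14, 23, 9.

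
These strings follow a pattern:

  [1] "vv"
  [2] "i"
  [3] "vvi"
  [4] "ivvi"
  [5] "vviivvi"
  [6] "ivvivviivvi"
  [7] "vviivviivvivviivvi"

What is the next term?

From term 3 onward, concatenate the second-to-last term with the last: vv·i = vvi, i·vvi = ivvi, …
So term 8 is ivvivviivvi·vviivviivvivviivvi.

ivvivviivvivviivviivvivviivvi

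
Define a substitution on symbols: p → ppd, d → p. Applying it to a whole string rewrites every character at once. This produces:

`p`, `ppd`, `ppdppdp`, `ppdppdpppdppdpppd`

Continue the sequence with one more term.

Applying the rule to each of the 17 symbols of ppdppdpppdppdpppd gives the pieces ppd ppd p ppd ppd p ppd ppd ppd p ppd ppd p ppd ppd ppd p, which concatenate to the answer.

ppdppdpppdppdpppdppdppdpppdppdpppdppdppdp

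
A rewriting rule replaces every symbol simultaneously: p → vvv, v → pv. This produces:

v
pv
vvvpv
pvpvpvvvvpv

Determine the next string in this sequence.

vvvpvvvvpvvvvpvpvpvpvvvvpv

Expanding pvpvpvvvvpv: p→vvv, v→pv, p→vvv, v→pv, p→vvv, v→pv, v→pv, v→pv, v→pv, p→vvv, v→pv. Concatenated: vvv pv vvv pv vvv pv pv pv pv vvv pv.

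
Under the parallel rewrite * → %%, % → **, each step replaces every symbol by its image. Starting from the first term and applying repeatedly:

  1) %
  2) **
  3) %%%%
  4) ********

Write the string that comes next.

%%%%%%%%%%%%%%%%

Expanding ********: *→%%, *→%%, *→%%, *→%%, *→%%, *→%%, *→%%, *→%%. Concatenated: %% %% %% %% %% %% %% %%.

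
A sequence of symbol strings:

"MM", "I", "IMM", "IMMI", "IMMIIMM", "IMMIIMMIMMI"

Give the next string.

IMMIIMMIMMIIMMIIMM

This is a Fibonacci-style word recurrence s(k) = s(k−1)·s(k−2): e.g. I·MM = IMM.
The next term joins IMMIIMMIMMI and IMMIIMM.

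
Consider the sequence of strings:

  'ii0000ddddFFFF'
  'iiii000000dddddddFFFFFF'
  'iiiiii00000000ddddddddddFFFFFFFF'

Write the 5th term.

Reading off run lengths: i runs 2, 4, 6; 0 runs 4, 6, 8; d runs 4, 7, 10; F runs 4, 6, 8 — each is linear in n, where the shown terms are n = 2, 3, 4.
For term 5, n = 6, so the run lengths are 10, 12, 16, 12.

iiiiiiiiii000000000000ddddddddddddddddFFFFFFFFFFFF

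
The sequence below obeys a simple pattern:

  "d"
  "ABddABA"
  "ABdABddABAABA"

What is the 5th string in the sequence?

ABdABdABdABddABAABAABAABA

Every step adds ABd to the front and ABA to the end of the previous string.
From ABdABddABAABA, 2 further steps: ABdABddABAABA → ABdABdABddABAABAABA → (answer).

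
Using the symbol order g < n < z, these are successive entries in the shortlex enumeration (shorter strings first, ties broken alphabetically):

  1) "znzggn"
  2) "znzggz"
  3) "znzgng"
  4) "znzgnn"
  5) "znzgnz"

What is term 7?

Stepping forward 2 times from znzgnz: znzgnz → znzgzg, then the target.

znzgzn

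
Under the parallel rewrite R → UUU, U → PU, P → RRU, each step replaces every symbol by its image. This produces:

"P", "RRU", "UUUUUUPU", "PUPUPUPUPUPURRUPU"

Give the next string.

Applying the rule to each of the 17 symbols of PUPUPUPUPUPURRUPU gives the pieces RRU PU RRU PU RRU PU RRU PU RRU PU RRU PU UUU UUU PU RRU PU, which concatenate to the answer.

RRUPURRUPURRUPURRUPURRUPURRUPUUUUUUUPURRUPU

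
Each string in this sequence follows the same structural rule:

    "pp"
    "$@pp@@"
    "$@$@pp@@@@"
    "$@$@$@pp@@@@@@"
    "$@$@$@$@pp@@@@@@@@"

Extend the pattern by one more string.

Every step adds $@ to the front and @@ to the end of the previous string.
Applying this once more to $@$@$@$@pp@@@@@@@@:

$@$@$@$@$@pp@@@@@@@@@@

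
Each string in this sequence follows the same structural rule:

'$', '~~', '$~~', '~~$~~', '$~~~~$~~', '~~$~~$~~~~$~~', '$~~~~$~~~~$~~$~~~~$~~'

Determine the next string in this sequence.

This is a Fibonacci-style word recurrence s(k) = s(k−2)·s(k−1): e.g. $·~~ = $~~.
So term 8 is ~~$~~$~~~~$~~·$~~~~$~~~~$~~$~~~~$~~.

~~$~~$~~~~$~~$~~~~$~~~~$~~$~~~~$~~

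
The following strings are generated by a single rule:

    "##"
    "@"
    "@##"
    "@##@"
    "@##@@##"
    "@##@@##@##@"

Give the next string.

@##@@##@##@@##@@##

From term 3 onward, concatenate the last term with the second-to-last: @·## = @##, @##·@ = @##@, …
So term 7 is @##@@##@##@·@##@@##.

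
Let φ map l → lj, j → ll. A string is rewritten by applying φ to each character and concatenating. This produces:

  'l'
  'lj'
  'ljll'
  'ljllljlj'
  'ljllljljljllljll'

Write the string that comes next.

ljllljljljllljllljllljljljllljlj

Replace each of the 16 characters of ljllljljljllljll in place — lj ll lj lj lj ll lj ll lj ll lj lj lj ll lj lj — and concatenate.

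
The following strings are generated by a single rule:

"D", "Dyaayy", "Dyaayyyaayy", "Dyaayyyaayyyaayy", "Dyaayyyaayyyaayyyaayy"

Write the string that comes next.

Every step adds yaayy to the end: s(k+1) = s(k)·yaayy.
One more step from Dyaayyyaayyyaayyyaayy gives the answer.

Dyaayyyaayyyaayyyaayyyaayy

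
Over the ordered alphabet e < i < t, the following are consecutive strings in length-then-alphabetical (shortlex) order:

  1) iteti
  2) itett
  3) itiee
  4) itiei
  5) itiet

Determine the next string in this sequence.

itiie

Treat itiet as a base-3 numeral over the given alphabet and add one, carrying through any trailing t's.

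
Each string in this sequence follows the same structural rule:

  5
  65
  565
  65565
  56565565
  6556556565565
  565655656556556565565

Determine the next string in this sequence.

This is a Fibonacci-style word recurrence s(k) = s(k−2)·s(k−1): e.g. 5·65 = 565.
The next term joins 6556556565565 and 565655656556556565565.

6556556565565565655656556556565565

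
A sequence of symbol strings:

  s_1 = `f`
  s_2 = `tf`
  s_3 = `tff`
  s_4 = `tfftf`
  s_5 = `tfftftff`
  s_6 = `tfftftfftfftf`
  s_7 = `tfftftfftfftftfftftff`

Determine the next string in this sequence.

Each term (from the third on) is the previous term followed by the one before it: term 3 = tf·f = tff.
So term 8 is tfftftfftfftftfftftff·tfftftfftfftf.

tfftftfftfftftfftftfftfftftfftfftf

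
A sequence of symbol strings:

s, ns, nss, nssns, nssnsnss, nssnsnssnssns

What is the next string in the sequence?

nssnsnssnssnsnssnsnss

This is a Fibonacci-style word recurrence s(k) = s(k−1)·s(k−2): e.g. ns·s = nss.
So term 7 is nssnsnssnssns·nssnsnss.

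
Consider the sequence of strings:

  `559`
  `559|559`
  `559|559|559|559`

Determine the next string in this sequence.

Every step duplicates the string with '|' between the halves.
So the next term is two copies of 559|559|559|559 with '|' between the halves.

559|559|559|559|559|559|559|559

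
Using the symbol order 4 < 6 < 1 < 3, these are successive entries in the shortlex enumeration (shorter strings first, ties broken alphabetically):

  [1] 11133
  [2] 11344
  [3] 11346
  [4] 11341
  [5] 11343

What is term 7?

11366

Stepping forward 2 times from 11343: 11343 → 11364, then the target.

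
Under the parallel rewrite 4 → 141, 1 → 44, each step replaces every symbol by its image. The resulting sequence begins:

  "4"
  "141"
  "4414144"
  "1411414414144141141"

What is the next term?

Applying the rule to each of the 19 symbols of 1411414414144141141 gives the pieces 44 141 44 44 141 44 141 141 44 141 44 141 141 44 141 44 44 141 44, which concatenate to the answer.

44141444414144141141441414414114144141444414144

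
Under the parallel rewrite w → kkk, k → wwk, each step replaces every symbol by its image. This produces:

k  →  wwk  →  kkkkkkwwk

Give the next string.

Apply φ to kkkkkkwwk symbol by symbol: k→wwk, k→wwk, k→wwk, k→wwk, k→wwk, k→wwk, w→kkk, w→kkk, k→wwk; joined: wwk wwk wwk wwk wwk wwk kkk kkk wwk.

wwkwwkwwkwwkwwkwwkkkkkkkwwk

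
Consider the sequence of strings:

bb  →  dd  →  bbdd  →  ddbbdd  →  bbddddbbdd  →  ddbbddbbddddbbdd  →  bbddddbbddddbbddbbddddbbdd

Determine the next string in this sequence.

From term 3 onward, concatenate the second-to-last term with the last: bb·dd = bbdd, dd·bbdd = ddbbdd, …
So term 8 is ddbbddbbddddbbdd·bbddddbbddddbbddbbddddbbdd.

ddbbddbbddddbbddbbddddbbddddbbddbbddddbbdd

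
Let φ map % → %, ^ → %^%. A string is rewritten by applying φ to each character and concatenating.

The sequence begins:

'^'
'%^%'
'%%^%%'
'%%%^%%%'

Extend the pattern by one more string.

%%%%^%%%%

Rewriting each symbol of %%%^%%%: %→%, %→%, %→%, ^→%^%, %→%, %→%, %→%, which concatenates to % % % %^% % % %.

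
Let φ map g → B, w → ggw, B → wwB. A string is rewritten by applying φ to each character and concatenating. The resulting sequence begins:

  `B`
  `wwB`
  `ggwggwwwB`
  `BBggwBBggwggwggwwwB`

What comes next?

wwBwwBBBggwwwBwwBBBggwBBggwBBggwggwggwwwB

Applying the rule to each of the 19 symbols of BBggwBBggwggwggwwwB gives the pieces wwB wwB B B ggw wwB wwB B B ggw B B ggw B B ggw ggw ggw wwB, which concatenate to the answer.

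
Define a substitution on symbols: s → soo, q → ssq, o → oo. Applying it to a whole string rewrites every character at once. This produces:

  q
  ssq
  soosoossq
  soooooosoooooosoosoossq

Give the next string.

Rewriting the 23 symbols of soooooosoooooosoosoossq one by one yields soo oo oo oo oo oo oo soo oo oo oo oo oo oo soo oo oo soo oo oo soo soo ssq; concatenated:

soooooooooooooosoooooooooooooosoooooosoooooosoosoossq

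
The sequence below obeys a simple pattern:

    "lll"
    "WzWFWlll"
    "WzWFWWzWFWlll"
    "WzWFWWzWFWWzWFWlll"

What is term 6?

WzWFWWzWFWWzWFWWzWFWWzWFWlll

The strings grow by a fixed prefix WzWFW each time.
From WzWFWWzWFWWzWFWlll, 2 further steps: WzWFWWzWFWWzWFWlll → WzWFWWzWFWWzWFWWzWFWlll → (answer).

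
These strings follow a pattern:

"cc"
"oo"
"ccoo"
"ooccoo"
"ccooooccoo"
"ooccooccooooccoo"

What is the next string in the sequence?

ccooooccooooccooccooooccoo

Each term (from the third on) is the two preceding terms concatenated in order: term 3 = cc·oo = ccoo.
The next term joins ccooooccoo and ooccooccooooccoo.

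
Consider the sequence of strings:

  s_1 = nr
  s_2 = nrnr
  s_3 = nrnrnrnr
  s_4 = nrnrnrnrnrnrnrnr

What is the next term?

Every step duplicates the string.
One more doubling of nrnrnrnrnrnrnrnr gives the answer.

nrnrnrnrnrnrnrnrnrnrnrnrnrnrnrnr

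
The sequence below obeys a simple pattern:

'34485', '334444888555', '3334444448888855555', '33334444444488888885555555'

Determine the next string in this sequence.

Each string has the form 3^{n} 4^{2n} 8^{2n-1} 5^{2n-1} (n = 1, 2, …).
Setting n = 5 gives 5, 10, 9, 9 characters in each block.

333334444444444888888888555555555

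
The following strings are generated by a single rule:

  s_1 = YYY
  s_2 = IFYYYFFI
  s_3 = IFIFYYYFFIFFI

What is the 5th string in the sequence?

IFIFIFIFYYYFFIFFIFFIFFI

Every step adds IF to the front and FFI to the end of the previous string.
From IFIFYYYFFIFFI, 2 further steps: IFIFYYYFFIFFI → IFIFIFYYYFFIFFIFFI → (answer).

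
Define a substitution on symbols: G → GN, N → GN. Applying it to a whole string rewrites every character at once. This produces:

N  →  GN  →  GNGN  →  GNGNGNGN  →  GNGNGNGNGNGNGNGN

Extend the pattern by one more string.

Rewriting the 16 symbols of GNGNGNGNGNGNGNGN one by one yields GN GN GN GN GN GN GN GN GN GN GN GN GN GN GN GN; concatenated:

GNGNGNGNGNGNGNGNGNGNGNGNGNGNGNGN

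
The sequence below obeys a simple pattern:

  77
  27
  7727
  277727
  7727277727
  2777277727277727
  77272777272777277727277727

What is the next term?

277727772727772777272777272777277727277727

From term 3 onward, concatenate the second-to-last term with the last: 77·27 = 7727, 27·7727 = 277727, …
The next term joins 2777277727277727 and 77272777272777277727277727.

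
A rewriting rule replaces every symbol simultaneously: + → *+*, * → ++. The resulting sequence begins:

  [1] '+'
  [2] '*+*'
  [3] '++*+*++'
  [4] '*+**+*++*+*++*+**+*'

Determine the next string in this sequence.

++*+*++++*+*++*+**+*++*+*++*+**+*++*+*++++*+*++

Replace each of the 19 characters of *+**+*++*+*++*+**+* in place — ++ *+* ++ ++ *+* ++ *+* *+* ++ *+* ++ *+* *+* ++ *+* ++ ++ *+* ++ — and concatenate.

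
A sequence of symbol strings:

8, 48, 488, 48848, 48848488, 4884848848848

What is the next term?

From term 3 onward, concatenate the last term with the second-to-last: 48·8 = 488, 488·48 = 48848, …
Continuing: 4884848848848 · 48848488 gives term 7.

488484884884848848488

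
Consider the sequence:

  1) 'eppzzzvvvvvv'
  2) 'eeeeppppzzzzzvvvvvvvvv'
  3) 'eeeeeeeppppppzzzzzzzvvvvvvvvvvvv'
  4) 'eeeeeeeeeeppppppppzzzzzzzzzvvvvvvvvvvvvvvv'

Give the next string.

Reading off run lengths: e runs 1, 4, 7, 10; p runs 2, 4, 6, 8; z runs 3, 5, 7, 9; v runs 6, 9, 12, 15 — each is linear in n (n = 1, 2, …).
At n = 5 the blocks have lengths 13, 10, 11, 18.

eeeeeeeeeeeeeppppppppppzzzzzzzzzzzvvvvvvvvvvvvvvvvvv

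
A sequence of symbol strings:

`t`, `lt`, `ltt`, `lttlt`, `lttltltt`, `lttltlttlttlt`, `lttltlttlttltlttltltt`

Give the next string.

This is a Fibonacci-style word recurrence s(k) = s(k−1)·s(k−2): e.g. lt·t = ltt.
The next term joins lttltlttlttltlttltltt and lttltlttlttlt.

lttltlttlttltlttltlttlttltlttlttlt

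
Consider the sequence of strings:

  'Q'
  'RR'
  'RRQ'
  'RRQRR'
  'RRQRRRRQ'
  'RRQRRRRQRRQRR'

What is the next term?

Each term (from the third on) is the previous term followed by the one before it: term 3 = RR·Q = RRQ.
Continuing: RRQRRRRQRRQRR · RRQRRRRQ gives term 7.

RRQRRRRQRRQRRRRQRRRRQ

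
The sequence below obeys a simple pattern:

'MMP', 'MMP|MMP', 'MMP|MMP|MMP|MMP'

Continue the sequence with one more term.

Every step duplicates the string with '|' between the halves.
So the next term is two copies of MMP|MMP|MMP|MMP with '|' between the halves.

MMP|MMP|MMP|MMP|MMP|MMP|MMP|MMP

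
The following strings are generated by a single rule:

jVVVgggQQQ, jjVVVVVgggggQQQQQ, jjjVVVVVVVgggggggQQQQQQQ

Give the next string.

jjjjVVVVVVVVVgggggggggQQQQQQQQQ

Term n consists of n j's, followed by 2n+1 V's, followed by 2n+1 g's, followed by 2n+1 Q's (n = 1, 2, …).
For the next term, n = 4, so the run lengths are 4, 9, 9, 9.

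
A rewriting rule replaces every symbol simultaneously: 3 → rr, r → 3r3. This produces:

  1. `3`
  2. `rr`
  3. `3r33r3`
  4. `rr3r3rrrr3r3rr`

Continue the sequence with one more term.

3r33r3rr3r3rr3r33r33r33r3rr3r3rr3r33r3

Replace each of the 14 characters of rr3r3rrrr3r3rr in place — 3r3 3r3 rr 3r3 rr 3r3 3r3 3r3 3r3 rr 3r3 rr 3r3 3r3 — and concatenate.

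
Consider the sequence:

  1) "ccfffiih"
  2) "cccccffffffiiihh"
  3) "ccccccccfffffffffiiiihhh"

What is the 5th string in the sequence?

The n-th term is 3n-1 c's then 3n f's then n+1 i's then n h's (n = 1, 2, …).
For term 5, n = 5, so the run lengths are 14, 15, 6, 5.

ccccccccccccccfffffffffffffffiiiiiihhhhh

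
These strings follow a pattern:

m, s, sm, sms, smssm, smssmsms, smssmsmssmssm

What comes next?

smssmsmssmssmsmssmsms

From term 3 onward, concatenate the last term with the second-to-last: s·m = sm, sm·s = sms, …
The next term joins smssmsmssmssm and smssmsms.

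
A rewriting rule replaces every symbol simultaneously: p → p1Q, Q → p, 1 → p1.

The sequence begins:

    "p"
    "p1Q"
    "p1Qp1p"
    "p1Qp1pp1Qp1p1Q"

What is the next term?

p1Qp1pp1Qp1p1Qp1Qp1pp1Qp1p1Qp1p

Applying the rule to each of the 14 symbols of p1Qp1pp1Qp1p1Q gives the pieces p1Q p1 p p1Q p1 p1Q p1Q p1 p p1Q p1 p1Q p1 p, which concatenate to the answer.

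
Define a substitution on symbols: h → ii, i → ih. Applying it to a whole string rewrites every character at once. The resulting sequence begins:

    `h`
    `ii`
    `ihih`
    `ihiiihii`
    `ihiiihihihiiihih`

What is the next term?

ihiiihihihiiihiiihiiihihihiiihii

Replace each of the 16 characters of ihiiihihihiiihih in place — ih ii ih ih ih ii ih ii ih ii ih ih ih ii ih ii — and concatenate.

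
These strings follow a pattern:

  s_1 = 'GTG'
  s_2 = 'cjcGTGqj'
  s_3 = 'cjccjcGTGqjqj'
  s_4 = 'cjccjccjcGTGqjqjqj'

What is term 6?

cjccjccjccjccjcGTGqjqjqjqjqj

Every step adds cjc to the front and qj to the end of the previous string.
From cjccjccjcGTGqjqjqj, 2 further steps: cjccjccjcGTGqjqjqj → cjccjccjccjcGTGqjqjqjqj → (answer).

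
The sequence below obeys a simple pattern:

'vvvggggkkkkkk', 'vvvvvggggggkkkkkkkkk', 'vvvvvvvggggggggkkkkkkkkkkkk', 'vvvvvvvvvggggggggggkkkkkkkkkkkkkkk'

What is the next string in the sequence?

Reading off run lengths: v runs 3, 5, 7, 9; g runs 4, 6, 8, 10; k runs 6, 9, 12, 15 — each is linear in n (n = 1, 2, …).
Setting n = 5 gives 11, 12, 18 characters in each block.

vvvvvvvvvvvggggggggggggkkkkkkkkkkkkkkkkkk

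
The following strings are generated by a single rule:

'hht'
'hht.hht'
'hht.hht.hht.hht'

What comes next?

hht.hht.hht.hht.hht.hht.hht.hht

Each string is two copies of the previous one joined by '.'.
So the next term is two copies of hht.hht.hht.hht with '.' between the halves.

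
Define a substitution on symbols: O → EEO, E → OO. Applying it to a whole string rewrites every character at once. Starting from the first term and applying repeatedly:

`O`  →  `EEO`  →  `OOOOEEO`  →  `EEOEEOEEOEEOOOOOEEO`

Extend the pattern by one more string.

φ(EEOEEOEEOEEOOOOOEEO) expands symbol-by-symbol to OO OO EEO OO OO EEO OO OO EEO OO OO EEO EEO EEO EEO EEO OO OO EEO; joining the 19 pieces gives the next term.

OOOOEEOOOOOEEOOOOOEEOOOOOEEOEEOEEOEEOEEOOOOOEEO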